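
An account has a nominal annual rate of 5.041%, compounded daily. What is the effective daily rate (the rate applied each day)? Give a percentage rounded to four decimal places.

With a nominal annual rate compounded daily, the periodic rate is the nominal rate divided by 365.
i = 0.05041 / 365 = 0.0001381 = 0.0138%.

0.0138%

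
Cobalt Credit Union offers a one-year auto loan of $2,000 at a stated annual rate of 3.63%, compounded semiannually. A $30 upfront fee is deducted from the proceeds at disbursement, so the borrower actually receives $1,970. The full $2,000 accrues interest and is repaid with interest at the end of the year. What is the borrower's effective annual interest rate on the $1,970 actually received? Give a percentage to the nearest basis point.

5.24%

Amount owed after one year: 2,000 × (1 + 0.0363/2)^2 = 2,000 × 1.036629 = $2,073.26.
Effective rate on net proceeds: 2,073.26 / 1,970 − 1 = 0.052416 = 5.24%.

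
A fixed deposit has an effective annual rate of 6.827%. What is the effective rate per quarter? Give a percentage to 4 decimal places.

The per-quarter rate i satisfies (1 + i)^4 = 1 + 0.06827.
i = 1.06827^(1/4) − 1 = 0.0166472 = 1.6647%.

1.6647%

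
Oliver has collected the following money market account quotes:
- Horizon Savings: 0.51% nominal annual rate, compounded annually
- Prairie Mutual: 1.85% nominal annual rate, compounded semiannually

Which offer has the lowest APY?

Horizon Savings: compounded annually, EAR = 0.510%
Prairie Mutual: (1 + 0.0185/2)^2 − 1 = 1.859%
The lowest effective annual rate is Horizon Savings at 0.510%.

Horizon Savings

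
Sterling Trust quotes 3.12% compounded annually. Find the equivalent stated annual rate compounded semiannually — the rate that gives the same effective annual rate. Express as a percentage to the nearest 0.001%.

Compounded annually, EAR = nominal = 0.031200.
Solve (1 + r/2)^2 = 1.031200: r/2 = 1.031200^(1/2) − 1 = 0.015480, so r = 0.030960 = 3.096%.

3.096%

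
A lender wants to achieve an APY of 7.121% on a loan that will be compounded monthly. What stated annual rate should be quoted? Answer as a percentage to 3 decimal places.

(1 + r/12)^12 − 1 = 0.07121, so 1 + r/12 = 1.07121^(1/12).
r/12 = 0.005749, so r = 0.068986 = 6.899%.

6.899%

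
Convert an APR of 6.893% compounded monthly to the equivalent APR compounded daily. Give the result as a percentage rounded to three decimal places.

6.874%

EAR = (1 + 0.06893/12)^12 − 1 = 0.071150.
Solve (1 + r/365)^365 = 1.071150: r/365 = 1.071150^(1/365) − 1 = 0.000188, so r = 0.068739 = 6.874%.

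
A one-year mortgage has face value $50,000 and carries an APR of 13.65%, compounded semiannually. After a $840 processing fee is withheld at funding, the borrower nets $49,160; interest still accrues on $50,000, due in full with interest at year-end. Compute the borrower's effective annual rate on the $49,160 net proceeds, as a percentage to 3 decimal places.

16.066%

Amount owed after one year: 50,000 × (1 + 0.1365/2)^2 = 50,000 × 1.141158 = $57,057.90.
Effective rate on net proceeds: 57,057.90 / 49,160 − 1 = 0.160657 = 16.066%.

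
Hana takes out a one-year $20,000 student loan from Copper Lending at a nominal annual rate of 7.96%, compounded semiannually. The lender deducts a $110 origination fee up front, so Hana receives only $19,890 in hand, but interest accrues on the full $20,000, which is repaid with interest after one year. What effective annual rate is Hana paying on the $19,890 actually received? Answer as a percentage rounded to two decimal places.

Amount owed after one year: 20,000 × (1 + 0.0796/2)^2 = 20,000 × 1.081184 = $21,623.68.
Effective rate on net proceeds: 21,623.68 / 19,890 − 1 = 0.087163 = 8.72%.

8.72%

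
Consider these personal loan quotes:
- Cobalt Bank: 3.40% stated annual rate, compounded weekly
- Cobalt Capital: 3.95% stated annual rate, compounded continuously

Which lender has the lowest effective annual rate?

Cobalt Bank: (1 + 0.0340/52)^52 − 1 = 3.457%
Cobalt Capital: e^0.0395 − 1 = 4.029%
The lowest effective annual rate is Cobalt Bank at 3.457%.

Cobalt Bank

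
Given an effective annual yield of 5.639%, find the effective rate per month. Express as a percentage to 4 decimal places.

0.4582%

The per-month rate i satisfies (1 + i)^12 = 1 + 0.05639.
i = 1.05639^(1/12) − 1 = 0.0045819 = 0.4582%.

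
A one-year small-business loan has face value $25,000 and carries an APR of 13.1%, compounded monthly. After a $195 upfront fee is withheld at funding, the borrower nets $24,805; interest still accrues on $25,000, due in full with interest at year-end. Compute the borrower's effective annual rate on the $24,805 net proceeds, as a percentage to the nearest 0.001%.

14.811%

Amount owed after one year: 25,000 × (1 + 0.131/12)^12 = 25,000 × 1.139159 = $28,478.97.
Effective rate on net proceeds: 28,478.97 / 24,805 − 1 = 0.148114 = 14.811%.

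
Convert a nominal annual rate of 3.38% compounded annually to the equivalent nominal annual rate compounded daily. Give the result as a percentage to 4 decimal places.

Compounded annually, EAR = nominal = 0.033800.
Solve (1 + r/365)^365 = 1.033800: r/365 = 1.033800^(1/365) − 1 = 0.000091, so r = 0.033243 = 3.3243%.

3.3243%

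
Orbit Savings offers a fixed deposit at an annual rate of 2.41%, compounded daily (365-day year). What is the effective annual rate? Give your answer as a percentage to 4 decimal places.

EAR = (1 + 0.0241/365)^365 − 1.
= (1 + 0.000066)^365 − 1 = 1.024392 − 1 = 2.4392%.

2.4392%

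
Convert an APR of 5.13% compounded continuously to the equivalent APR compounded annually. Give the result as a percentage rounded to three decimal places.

EAR under continuous compounding: e^0.0513 − 1 = 0.052639.
Compounded annually, the equivalent nominal rate is the EAR itself: 5.264%.

5.264%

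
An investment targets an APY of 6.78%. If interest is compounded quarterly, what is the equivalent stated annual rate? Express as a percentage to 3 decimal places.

6.614%

(1 + r/4)^4 − 1 = 0.0678, so 1 + r/4 = 1.0678^(1/4).
r/4 = 0.016535, so r = 0.066141 = 6.614%.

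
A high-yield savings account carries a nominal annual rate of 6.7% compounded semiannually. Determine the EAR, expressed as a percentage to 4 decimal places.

EAR = (1 + 0.067/2)^2 − 1.
= (1 + 0.033500)^2 − 1 = 1.068122 − 1 = 6.8122%.

6.8122%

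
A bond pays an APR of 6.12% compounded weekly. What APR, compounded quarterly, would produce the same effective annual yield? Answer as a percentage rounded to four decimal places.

6.1634%

EAR = (1 + 0.0612/52)^52 − 1 = 0.063073.
Solve (1 + r/4)^4 = 1.063073: r/4 = 1.063073^(1/4) − 1 = 0.015409, so r = 0.061634 = 6.1634%.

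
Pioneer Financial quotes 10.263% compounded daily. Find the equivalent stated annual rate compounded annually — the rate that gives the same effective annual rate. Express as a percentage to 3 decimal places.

10.807%

EAR = (1 + 0.10263/365)^365 − 1 = 0.108065.
Compounded annually, the equivalent nominal rate is the EAR itself: 10.807%.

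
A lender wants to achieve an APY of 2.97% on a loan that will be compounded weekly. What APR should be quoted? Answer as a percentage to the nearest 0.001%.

2.928%

(1 + r/52)^52 − 1 = 0.0297, so 1 + r/52 = 1.0297^(1/52).
r/52 = 0.000563, so r = 0.029276 = 2.928%.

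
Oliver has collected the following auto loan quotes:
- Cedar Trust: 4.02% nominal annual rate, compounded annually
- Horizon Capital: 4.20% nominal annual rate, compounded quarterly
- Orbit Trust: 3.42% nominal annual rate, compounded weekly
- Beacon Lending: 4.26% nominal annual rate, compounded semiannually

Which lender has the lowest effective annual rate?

Cedar Trust: compounded annually, EAR = 4.020%
Horizon Capital: (1 + 0.0420/4)^4 − 1 = 4.267%
Orbit Trust: (1 + 0.0342/52)^52 − 1 = 3.478%
Beacon Lending: (1 + 0.0426/2)^2 − 1 = 4.305%
The lowest effective annual rate is Orbit Trust at 3.478%.

Orbit Trust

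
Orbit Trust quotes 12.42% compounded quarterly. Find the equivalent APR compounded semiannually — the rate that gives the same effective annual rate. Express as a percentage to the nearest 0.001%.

12.613%

EAR = (1 + 0.1242/4)^4 − 1 = 0.130105.
Solve (1 + r/2)^2 = 1.130105: r/2 = 1.130105^(1/2) − 1 = 0.063064, so r = 0.126128 = 12.613%.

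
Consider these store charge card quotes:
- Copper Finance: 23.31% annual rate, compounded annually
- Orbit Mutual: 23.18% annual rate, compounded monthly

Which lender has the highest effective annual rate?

Copper Finance: compounded annually, EAR = 23.310%
Orbit Mutual: (1 + 0.2318/12)^12 − 1 = 25.808%
The highest effective annual rate is Orbit Mutual at 25.808%.

Orbit Mutual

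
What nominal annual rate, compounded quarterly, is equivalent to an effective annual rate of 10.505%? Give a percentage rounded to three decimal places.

(1 + r/4)^4 − 1 = 0.10505, so 1 + r/4 = 1.10505^(1/4).
r/4 = 0.025287, so r = 0.101148 = 10.115%.

10.115%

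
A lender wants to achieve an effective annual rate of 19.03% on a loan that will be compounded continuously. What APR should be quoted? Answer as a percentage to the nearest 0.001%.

Continuous: nominal r satisfies e^r − 1 = 0.1903.
r = ln(1 + 0.1903) = ln(1.1903) = 0.174205 = 17.421%.

17.421%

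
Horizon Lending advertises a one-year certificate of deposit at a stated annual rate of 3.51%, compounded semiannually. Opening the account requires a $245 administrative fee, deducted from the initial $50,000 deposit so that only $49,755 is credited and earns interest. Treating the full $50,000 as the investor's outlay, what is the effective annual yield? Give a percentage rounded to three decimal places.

3.033%

Value after one year: 49,755 × (1 + 0.0351/2)^2 = 49,755 × 1.035408 = $51,516.73.
Effective yield on the $50,000 outlay: 51,516.73 / 50,000 − 1 = 0.030335 = 3.033%.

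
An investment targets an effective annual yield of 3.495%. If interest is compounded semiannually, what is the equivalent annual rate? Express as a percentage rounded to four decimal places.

(1 + r/2)^2 − 1 = 0.03495, so 1 + r/2 = 1.03495^(1/2).
r/2 = 0.017325, so r = 0.034650 = 3.4650%.

3.4650%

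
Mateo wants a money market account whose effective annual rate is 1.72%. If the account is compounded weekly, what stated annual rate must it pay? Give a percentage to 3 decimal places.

1.706%

(1 + r/52)^52 − 1 = 0.0172, so 1 + r/52 = 1.0172^(1/52).
r/52 = 0.000328, so r = 0.017057 = 1.706%.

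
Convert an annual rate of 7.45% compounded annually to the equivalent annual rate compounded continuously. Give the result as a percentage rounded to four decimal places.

Compounded annually, EAR = nominal = 0.074500.
Equivalent continuous rate: r = ln(1 + 0.074500) = 0.071855 = 7.1855%.

7.1855%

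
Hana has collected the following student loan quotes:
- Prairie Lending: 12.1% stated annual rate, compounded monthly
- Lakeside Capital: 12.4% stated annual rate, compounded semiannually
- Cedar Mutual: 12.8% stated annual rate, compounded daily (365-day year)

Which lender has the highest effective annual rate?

Cedar Mutual

Prairie Lending: (1 + 0.121/12)^12 − 1 = 12.794%
Lakeside Capital: (1 + 0.124/2)^2 − 1 = 12.784%
Cedar Mutual: (1 + 0.128/365)^365 − 1 = 13.653%
The highest effective annual rate is Cedar Mutual at 13.653%.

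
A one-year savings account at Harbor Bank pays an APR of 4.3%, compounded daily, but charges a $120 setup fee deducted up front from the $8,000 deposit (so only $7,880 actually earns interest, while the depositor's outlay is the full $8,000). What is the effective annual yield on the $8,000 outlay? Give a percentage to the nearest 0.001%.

2.828%

Value after one year: 7,880 × (1 + 0.043/365)^365 = 7,880 × 1.043935 = $8,226.21.
Effective yield on the $8,000 outlay: 8,226.21 / 8,000 − 1 = 0.028276 = 2.828%.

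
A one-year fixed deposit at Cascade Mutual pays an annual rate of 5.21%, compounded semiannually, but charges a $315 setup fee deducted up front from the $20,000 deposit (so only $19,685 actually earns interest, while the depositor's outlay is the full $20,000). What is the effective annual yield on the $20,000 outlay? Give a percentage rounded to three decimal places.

Value after one year: 19,685 × (1 + 0.0521/2)^2 = 19,685 × 1.052779 = $20,723.95.
Effective yield on the $20,000 outlay: 20,723.95 / 20,000 − 1 = 0.036197 = 3.620%.

3.620%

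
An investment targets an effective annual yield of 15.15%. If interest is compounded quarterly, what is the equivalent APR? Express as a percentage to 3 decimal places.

(1 + r/4)^4 − 1 = 0.1515, so 1 + r/4 = 1.1515^(1/4).
r/4 = 0.035896, so r = 0.143582 = 14.358%.

14.358%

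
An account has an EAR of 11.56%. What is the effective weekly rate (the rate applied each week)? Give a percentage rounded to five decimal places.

0.21059%

The per-week rate i satisfies (1 + i)^52 = 1 + 0.1156.
i = 1.1156^(1/52) − 1 = 0.0021059 = 0.21059%.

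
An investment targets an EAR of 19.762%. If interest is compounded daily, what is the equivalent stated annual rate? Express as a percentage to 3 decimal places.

18.038%

(1 + r/365)^365 − 1 = 0.19762, so 1 + r/365 = 1.19762^(1/365).
r/365 = 0.000494, so r = 0.180381 = 18.038%.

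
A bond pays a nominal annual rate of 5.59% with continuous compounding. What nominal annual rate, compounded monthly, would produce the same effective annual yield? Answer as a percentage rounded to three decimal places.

5.603%

EAR under continuous compounding: e^0.0559 − 1 = 0.057492.
Solve (1 + r/12)^12 = 1.057492: r/12 = 1.057492^(1/12) − 1 = 0.004669, so r = 0.056030 = 5.603%.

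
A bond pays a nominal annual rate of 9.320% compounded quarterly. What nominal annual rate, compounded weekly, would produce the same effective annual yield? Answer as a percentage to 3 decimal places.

EAR = (1 + 0.09320/4)^4 − 1 = 0.096508.
Solve (1 + r/52)^52 = 1.096508: r/52 = 1.096508^(1/52) − 1 = 0.001773, so r = 0.092212 = 9.221%.

9.221%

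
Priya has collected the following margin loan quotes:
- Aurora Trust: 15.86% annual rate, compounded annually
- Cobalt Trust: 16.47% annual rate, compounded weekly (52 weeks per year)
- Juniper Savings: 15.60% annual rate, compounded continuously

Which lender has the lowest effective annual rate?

Aurora Trust

Aurora Trust: compounded annually, EAR = 15.860%
Cobalt Trust: (1 + 0.1647/52)^52 − 1 = 17.873%
Juniper Savings: e^0.1560 − 1 = 16.883%
The lowest effective annual rate is Aurora Trust at 15.860%.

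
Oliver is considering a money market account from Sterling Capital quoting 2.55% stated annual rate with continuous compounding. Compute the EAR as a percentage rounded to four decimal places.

2.5828%

With continuous compounding, EAR = e^0.0255 − 1.
e^0.0255 = 1.025828, so EAR = 0.025828 = 2.5828%.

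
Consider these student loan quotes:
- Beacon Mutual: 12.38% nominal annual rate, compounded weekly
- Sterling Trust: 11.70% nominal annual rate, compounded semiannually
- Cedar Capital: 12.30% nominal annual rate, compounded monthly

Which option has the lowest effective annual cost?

Beacon Mutual: (1 + 0.1238/52)^52 − 1 = 13.162%
Sterling Trust: (1 + 0.1170/2)^2 − 1 = 12.042%
Cedar Capital: (1 + 0.1230/12)^12 − 1 = 13.018%
The lowest effective annual rate is Sterling Trust at 12.042%.

Sterling Trust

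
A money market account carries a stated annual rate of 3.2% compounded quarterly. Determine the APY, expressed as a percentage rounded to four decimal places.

EAR = (1 + 0.032/4)^4 − 1.
= (1 + 0.008000)^4 − 1 = 1.032386 − 1 = 3.2386%.

3.2386%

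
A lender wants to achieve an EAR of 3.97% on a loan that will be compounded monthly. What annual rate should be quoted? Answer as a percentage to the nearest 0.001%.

(1 + r/12)^12 − 1 = 0.0397, so 1 + r/12 = 1.0397^(1/12).
r/12 = 0.003250, so r = 0.038995 = 3.900%.

3.900%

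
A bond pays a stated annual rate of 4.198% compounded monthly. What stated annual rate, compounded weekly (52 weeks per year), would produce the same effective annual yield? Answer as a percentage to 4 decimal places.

4.1924%

EAR = (1 + 0.04198/12)^12 − 1 = 0.042797.
Solve (1 + r/52)^52 = 1.042797: r/52 = 1.042797^(1/52) − 1 = 0.000806, so r = 0.041924 = 4.1924%.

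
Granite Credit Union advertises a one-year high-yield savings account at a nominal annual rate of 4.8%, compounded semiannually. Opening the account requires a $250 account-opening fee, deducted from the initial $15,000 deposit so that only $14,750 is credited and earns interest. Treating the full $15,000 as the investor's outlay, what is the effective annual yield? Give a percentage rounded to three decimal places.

3.110%

Value after one year: 14,750 × (1 + 0.048/2)^2 = 14,750 × 1.048576 = $15,466.50.
Effective yield on the $15,000 outlay: 15,466.50 / 15,000 − 1 = 0.031100 = 3.110%.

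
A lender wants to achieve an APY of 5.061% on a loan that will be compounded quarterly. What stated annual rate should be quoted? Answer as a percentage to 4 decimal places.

4.9677%

(1 + r/4)^4 − 1 = 0.05061, so 1 + r/4 = 1.05061^(1/4).
r/4 = 0.012419, so r = 0.049677 = 4.9677%.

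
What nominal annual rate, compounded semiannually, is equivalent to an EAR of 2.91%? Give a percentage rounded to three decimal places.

2.889%

(1 + r/2)^2 − 1 = 0.0291, so 1 + r/2 = 1.0291^(1/2).
r/2 = 0.014446, so r = 0.028891 = 2.889%.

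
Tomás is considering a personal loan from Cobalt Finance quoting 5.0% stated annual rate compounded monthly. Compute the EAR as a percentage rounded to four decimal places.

EAR = (1 + 0.050/12)^12 − 1.
= (1 + 0.004167)^12 − 1 = 1.051162 − 1 = 5.1162%.

5.1162%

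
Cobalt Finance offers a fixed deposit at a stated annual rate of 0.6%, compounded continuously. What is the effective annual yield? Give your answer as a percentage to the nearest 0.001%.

0.602%

With continuous compounding, EAR = e^0.006 − 1.
e^0.006 = 1.006018, so EAR = 0.006018 = 0.602%.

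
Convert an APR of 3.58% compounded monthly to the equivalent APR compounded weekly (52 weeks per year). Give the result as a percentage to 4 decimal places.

EAR = (1 + 0.0358/12)^12 − 1 = 0.036393.
Solve (1 + r/52)^52 = 1.036393: r/52 = 1.036393^(1/52) − 1 = 0.000688, so r = 0.035759 = 3.5759%.

3.5759%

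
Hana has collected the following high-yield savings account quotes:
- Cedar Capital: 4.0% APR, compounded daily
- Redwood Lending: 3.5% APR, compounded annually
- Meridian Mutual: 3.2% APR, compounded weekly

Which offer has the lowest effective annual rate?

Cedar Capital: (1 + 0.040/365)^365 − 1 = 4.081%
Redwood Lending: compounded annually, EAR = 3.500%
Meridian Mutual: (1 + 0.032/52)^52 − 1 = 3.251%
The lowest effective annual rate is Meridian Mutual at 3.251%.

Meridian Mutual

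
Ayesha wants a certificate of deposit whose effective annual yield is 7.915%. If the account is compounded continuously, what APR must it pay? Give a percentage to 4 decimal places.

Continuous: nominal r satisfies e^r − 1 = 0.07915.
r = ln(1 + 0.07915) = ln(1.07915) = 0.076174 = 7.6174%.

7.6174%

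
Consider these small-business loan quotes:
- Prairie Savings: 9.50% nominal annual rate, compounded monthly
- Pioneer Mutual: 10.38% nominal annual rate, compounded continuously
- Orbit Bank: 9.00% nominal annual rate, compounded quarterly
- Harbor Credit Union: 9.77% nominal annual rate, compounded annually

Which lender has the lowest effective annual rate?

Prairie Savings: (1 + 0.0950/12)^12 − 1 = 9.925%
Pioneer Mutual: e^0.1038 − 1 = 10.938%
Orbit Bank: (1 + 0.0900/4)^4 − 1 = 9.308%
Harbor Credit Union: compounded annually, EAR = 9.770%
The lowest effective annual rate is Orbit Bank at 9.308%.

Orbit Bank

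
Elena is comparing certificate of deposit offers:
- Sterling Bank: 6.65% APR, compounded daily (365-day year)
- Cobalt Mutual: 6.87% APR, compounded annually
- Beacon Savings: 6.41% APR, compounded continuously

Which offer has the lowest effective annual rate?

Beacon Savings

Sterling Bank: (1 + 0.0665/365)^365 − 1 = 6.875%
Cobalt Mutual: compounded annually, EAR = 6.870%
Beacon Savings: e^0.0641 − 1 = 6.620%
The lowest effective annual rate is Beacon Savings at 6.620%.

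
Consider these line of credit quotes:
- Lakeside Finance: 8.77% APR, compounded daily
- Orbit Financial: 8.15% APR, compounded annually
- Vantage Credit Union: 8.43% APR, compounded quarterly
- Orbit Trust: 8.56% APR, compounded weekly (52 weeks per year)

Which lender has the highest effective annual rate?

Lakeside Finance: (1 + 0.0877/365)^365 − 1 = 9.165%
Orbit Financial: compounded annually, EAR = 8.150%
Vantage Credit Union: (1 + 0.0843/4)^4 − 1 = 8.700%
Orbit Trust: (1 + 0.0856/52)^52 − 1 = 8.929%
The highest effective annual rate is Lakeside Finance at 9.165%.

Lakeside Finance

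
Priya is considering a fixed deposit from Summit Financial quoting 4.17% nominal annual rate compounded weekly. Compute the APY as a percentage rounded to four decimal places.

4.2564%

EAR = (1 + 0.0417/52)^52 − 1.
= 1.042564 − 1 = 4.2564%.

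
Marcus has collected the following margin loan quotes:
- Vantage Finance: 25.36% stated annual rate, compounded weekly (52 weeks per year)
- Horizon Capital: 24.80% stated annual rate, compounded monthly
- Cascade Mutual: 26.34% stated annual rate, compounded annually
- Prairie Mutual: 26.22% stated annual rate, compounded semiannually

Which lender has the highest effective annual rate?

Vantage Finance

Vantage Finance: (1 + 0.2536/52)^52 − 1 = 28.786%
Horizon Capital: (1 + 0.2480/12)^12 − 1 = 27.822%
Cascade Mutual: compounded annually, EAR = 26.340%
Prairie Mutual: (1 + 0.2622/2)^2 − 1 = 27.939%
The highest effective annual rate is Vantage Finance at 28.786%.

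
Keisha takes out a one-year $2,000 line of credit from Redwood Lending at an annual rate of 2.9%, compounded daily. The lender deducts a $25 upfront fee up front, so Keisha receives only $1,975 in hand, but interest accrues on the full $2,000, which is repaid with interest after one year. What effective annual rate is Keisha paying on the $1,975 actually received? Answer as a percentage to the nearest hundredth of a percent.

Amount owed after one year: 2,000 × (1 + 0.029/365)^365 = 2,000 × 1.029423 = $2,058.85.
Effective rate on net proceeds: 2,058.85 / 1,975 − 1 = 0.042454 = 4.25%.

4.25%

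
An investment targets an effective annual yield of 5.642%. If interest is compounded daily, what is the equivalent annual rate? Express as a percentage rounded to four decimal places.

5.4890%

(1 + r/365)^365 − 1 = 0.05642, so 1 + r/365 = 1.05642^(1/365).
r/365 = 0.000150, so r = 0.054890 = 5.4890%.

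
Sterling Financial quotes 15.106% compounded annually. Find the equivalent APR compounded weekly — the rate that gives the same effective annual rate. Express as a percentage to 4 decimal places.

Compounded annually, EAR = nominal = 0.151060.
Solve (1 + r/52)^52 = 1.151060: r/52 = 1.151060^(1/52) − 1 = 0.002709, so r = 0.140874 = 14.0874%.

14.0874%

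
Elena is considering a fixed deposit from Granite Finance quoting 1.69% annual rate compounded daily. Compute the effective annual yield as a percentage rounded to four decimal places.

1.7043%

EAR = (1 + 0.0169/365)^365 − 1.
= (1 + 0.000046)^365 − 1 = 1.017043 − 1 = 1.7043%.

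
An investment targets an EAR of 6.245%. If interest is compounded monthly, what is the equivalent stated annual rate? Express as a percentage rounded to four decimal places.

6.0731%

(1 + r/12)^12 − 1 = 0.06245, so 1 + r/12 = 1.06245^(1/12).
r/12 = 0.005061, so r = 0.060731 = 6.0731%.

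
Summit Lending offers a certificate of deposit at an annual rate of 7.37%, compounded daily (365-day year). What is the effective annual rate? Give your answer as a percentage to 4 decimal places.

7.6476%

EAR = (1 + 0.0737/365)^365 − 1.
= (1 + 0.000202)^365 − 1 = 1.076476 − 1 = 7.6476%.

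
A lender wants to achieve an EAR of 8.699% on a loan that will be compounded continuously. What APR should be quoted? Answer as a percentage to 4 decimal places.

8.3412%

Continuous: nominal r satisfies e^r − 1 = 0.08699.
r = ln(1 + 0.08699) = ln(1.08699) = 0.083412 = 8.3412%.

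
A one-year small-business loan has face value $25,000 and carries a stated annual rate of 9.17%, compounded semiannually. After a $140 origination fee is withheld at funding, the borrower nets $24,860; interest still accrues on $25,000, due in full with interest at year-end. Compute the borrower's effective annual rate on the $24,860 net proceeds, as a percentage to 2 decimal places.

Amount owed after one year: 25,000 × (1 + 0.0917/2)^2 = 25,000 × 1.093802 = $27,345.06.
Effective rate on net proceeds: 27,345.06 / 24,860 − 1 = 0.099962 = 10.00%.

10.00%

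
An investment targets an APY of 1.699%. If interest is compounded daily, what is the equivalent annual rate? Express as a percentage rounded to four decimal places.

(1 + r/365)^365 − 1 = 0.01699, so 1 + r/365 = 1.01699^(1/365).
r/365 = 0.000046, so r = 0.016848 = 1.6848%.

1.6848%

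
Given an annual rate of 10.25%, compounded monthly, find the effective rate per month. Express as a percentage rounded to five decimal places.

0.85417%

With a nominal annual rate compounded monthly, the periodic rate is the nominal rate divided by 12.
i = 0.1025 / 12 = 0.0085417 = 0.85417%.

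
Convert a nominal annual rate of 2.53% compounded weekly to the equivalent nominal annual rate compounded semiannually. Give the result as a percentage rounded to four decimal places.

2.5454%

EAR = (1 + 0.0253/52)^52 − 1 = 0.025616.
Solve (1 + r/2)^2 = 1.025616: r/2 = 1.025616^(1/2) − 1 = 0.012727, so r = 0.025454 = 2.5454%.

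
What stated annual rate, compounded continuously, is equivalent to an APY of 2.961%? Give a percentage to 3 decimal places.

Continuous: nominal r satisfies e^r − 1 = 0.02961.
r = ln(1 + 0.02961) = ln(1.02961) = 0.029180 = 2.918%.

2.918%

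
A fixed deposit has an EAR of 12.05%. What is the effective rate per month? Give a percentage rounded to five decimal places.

The per-month rate i satisfies (1 + i)^12 = 1 + 0.1205.
i = 1.1205^(1/12) − 1 = 0.0095263 = 0.95263%.

0.95263%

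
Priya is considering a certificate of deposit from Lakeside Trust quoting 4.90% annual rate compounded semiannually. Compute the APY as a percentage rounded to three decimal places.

4.960%

EAR = (1 + 0.0490/2)^2 − 1.
= 1.049600 − 1 = 4.960%.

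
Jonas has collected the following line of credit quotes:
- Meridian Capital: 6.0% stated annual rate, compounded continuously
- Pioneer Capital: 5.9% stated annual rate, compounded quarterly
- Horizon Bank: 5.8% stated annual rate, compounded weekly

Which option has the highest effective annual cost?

Meridian Capital

Meridian Capital: e^0.060 − 1 = 6.184%
Pioneer Capital: (1 + 0.059/4)^4 − 1 = 6.032%
Horizon Bank: (1 + 0.058/52)^52 − 1 = 5.968%
The highest effective annual rate is Meridian Capital at 6.184%.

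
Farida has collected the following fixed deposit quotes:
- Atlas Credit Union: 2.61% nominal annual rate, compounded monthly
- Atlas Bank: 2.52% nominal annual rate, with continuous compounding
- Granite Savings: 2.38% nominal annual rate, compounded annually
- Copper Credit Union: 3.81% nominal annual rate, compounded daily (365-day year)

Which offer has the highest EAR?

Atlas Credit Union: (1 + 0.0261/12)^12 − 1 = 2.641%
Atlas Bank: e^0.0252 − 1 = 2.552%
Granite Savings: compounded annually, EAR = 2.380%
Copper Credit Union: (1 + 0.0381/365)^365 − 1 = 3.883%
The highest effective annual rate is Copper Credit Union at 3.883%.

Copper Credit Union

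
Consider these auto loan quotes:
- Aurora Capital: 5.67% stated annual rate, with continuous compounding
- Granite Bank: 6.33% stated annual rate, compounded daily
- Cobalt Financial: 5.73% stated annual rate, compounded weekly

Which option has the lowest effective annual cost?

Aurora Capital: e^0.0567 − 1 = 5.834%
Granite Bank: (1 + 0.0633/365)^365 − 1 = 6.534%
Cobalt Financial: (1 + 0.0573/52)^52 − 1 = 5.894%
The lowest effective annual rate is Aurora Capital at 5.834%.

Aurora Capital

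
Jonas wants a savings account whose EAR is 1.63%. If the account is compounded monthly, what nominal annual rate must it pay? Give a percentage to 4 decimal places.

(1 + r/12)^12 − 1 = 0.0163, so 1 + r/12 = 1.0163^(1/12).
r/12 = 0.001348, so r = 0.016179 = 1.6179%.

1.6179%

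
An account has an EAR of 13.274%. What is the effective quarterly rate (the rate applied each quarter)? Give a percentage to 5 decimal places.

3.16504%

The per-quarter rate i satisfies (1 + i)^4 = 1 + 0.13274.
i = 1.13274^(1/4) − 1 = 0.0316504 = 3.16504%.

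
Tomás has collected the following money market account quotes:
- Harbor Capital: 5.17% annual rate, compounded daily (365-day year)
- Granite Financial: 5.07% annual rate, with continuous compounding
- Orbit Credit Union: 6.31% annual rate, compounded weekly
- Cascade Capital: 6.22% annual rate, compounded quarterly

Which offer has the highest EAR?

Orbit Credit Union

Harbor Capital: (1 + 0.0517/365)^365 − 1 = 5.306%
Granite Financial: e^0.0507 − 1 = 5.201%
Orbit Credit Union: (1 + 0.0631/52)^52 − 1 = 6.509%
Cascade Capital: (1 + 0.0622/4)^4 − 1 = 6.367%
The highest effective annual rate is Orbit Credit Union at 6.509%.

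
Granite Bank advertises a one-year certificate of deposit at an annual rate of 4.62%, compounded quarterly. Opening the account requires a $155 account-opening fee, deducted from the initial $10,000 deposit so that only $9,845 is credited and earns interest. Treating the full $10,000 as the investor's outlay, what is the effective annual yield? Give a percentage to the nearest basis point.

3.08%

Value after one year: 9,845 × (1 + 0.0462/4)^4 = 9,845 × 1.047007 = $10,307.78.
Effective yield on the $10,000 outlay: 10,307.78 / 10,000 − 1 = 0.030778 = 3.08%.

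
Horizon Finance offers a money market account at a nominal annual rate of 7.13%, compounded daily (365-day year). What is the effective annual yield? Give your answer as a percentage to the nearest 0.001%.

7.390%

EAR = (1 + 0.0713/365)^365 − 1.
= (1 + 0.000195)^365 − 1 = 1.073896 − 1 = 7.390%.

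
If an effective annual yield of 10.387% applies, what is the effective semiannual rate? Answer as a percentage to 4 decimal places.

5.0652%

The per-half-year rate i satisfies (1 + i)^2 = 1 + 0.10387.
i = 1.10387^(1/2) − 1 = 0.0506522 = 5.0652%.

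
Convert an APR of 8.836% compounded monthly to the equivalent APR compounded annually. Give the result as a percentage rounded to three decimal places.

9.203%

EAR = (1 + 0.08836/12)^12 − 1 = 0.092028.
Compounded annually, the equivalent nominal rate is the EAR itself: 9.203%.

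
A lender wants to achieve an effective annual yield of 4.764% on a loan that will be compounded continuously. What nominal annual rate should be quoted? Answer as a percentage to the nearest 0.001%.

4.654%

Continuous: nominal r satisfies e^r − 1 = 0.04764.
r = ln(1 + 0.04764) = ln(1.04764) = 0.046540 = 4.654%.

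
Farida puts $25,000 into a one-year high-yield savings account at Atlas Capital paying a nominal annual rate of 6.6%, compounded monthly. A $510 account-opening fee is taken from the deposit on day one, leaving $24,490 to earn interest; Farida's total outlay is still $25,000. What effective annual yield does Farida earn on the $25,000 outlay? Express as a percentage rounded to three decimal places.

Value after one year: 24,490 × (1 + 0.066/12)^12 = 24,490 × 1.068034 = $26,156.14.
Effective yield on the $25,000 outlay: 26,156.14 / 25,000 − 1 = 0.046246 = 4.625%.

4.625%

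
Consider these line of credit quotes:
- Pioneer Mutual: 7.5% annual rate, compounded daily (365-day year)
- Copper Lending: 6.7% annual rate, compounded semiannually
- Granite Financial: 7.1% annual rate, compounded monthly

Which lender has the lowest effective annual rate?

Copper Lending

Pioneer Mutual: (1 + 0.075/365)^365 − 1 = 7.788%
Copper Lending: (1 + 0.067/2)^2 − 1 = 6.812%
Granite Financial: (1 + 0.071/12)^12 − 1 = 7.336%
The lowest effective annual rate is Copper Lending at 6.812%.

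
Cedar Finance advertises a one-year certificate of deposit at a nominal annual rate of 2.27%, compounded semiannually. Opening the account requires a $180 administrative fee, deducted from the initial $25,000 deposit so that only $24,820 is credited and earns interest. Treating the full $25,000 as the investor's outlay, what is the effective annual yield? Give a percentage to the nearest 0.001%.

Value after one year: 24,820 × (1 + 0.0227/2)^2 = 24,820 × 1.022829 = $25,386.61.
Effective yield on the $25,000 outlay: 25,386.61 / 25,000 − 1 = 0.015464 = 1.546%.

1.546%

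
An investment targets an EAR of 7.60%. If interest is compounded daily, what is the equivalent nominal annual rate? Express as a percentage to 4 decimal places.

7.3258%

(1 + r/365)^365 − 1 = 0.0760, so 1 + r/365 = 1.0760^(1/365).
r/365 = 0.000201, so r = 0.073258 = 7.3258%.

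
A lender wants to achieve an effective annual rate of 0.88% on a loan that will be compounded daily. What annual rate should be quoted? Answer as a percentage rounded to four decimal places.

(1 + r/365)^365 − 1 = 0.0088, so 1 + r/365 = 1.0088^(1/365).
r/365 = 0.000024, so r = 0.008762 = 0.8762%.

0.8762%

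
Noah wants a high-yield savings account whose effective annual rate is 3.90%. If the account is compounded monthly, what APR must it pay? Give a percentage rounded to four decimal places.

3.8320%

(1 + r/12)^12 − 1 = 0.0390, so 1 + r/12 = 1.0390^(1/12).
r/12 = 0.003193, so r = 0.038320 = 3.8320%.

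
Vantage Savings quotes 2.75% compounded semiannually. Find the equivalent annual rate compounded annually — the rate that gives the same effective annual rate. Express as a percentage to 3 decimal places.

2.769%

EAR = (1 + 0.0275/2)^2 − 1 = 0.027689.
Compounded annually, the equivalent nominal rate is the EAR itself: 2.769%.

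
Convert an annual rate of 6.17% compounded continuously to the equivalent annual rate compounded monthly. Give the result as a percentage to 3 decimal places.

6.186%

EAR under continuous compounding: e^0.0617 − 1 = 0.063643.
Solve (1 + r/12)^12 = 1.063643: r/12 = 1.063643^(1/12) − 1 = 0.005155, so r = 0.061859 = 6.186%.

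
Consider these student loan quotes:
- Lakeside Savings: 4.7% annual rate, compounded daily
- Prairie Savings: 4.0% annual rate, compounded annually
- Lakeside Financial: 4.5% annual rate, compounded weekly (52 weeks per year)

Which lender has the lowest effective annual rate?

Prairie Savings

Lakeside Savings: (1 + 0.047/365)^365 − 1 = 4.812%
Prairie Savings: compounded annually, EAR = 4.000%
Lakeside Financial: (1 + 0.045/52)^52 − 1 = 4.601%
The lowest effective annual rate is Prairie Savings at 4.000%.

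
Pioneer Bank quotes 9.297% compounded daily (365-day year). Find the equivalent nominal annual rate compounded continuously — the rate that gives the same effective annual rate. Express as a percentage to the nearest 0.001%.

9.296%

EAR = (1 + 0.09297/365)^365 − 1 = 0.097416.
Equivalent continuous rate: r = ln(1 + 0.097416) = 0.092958 = 9.296%.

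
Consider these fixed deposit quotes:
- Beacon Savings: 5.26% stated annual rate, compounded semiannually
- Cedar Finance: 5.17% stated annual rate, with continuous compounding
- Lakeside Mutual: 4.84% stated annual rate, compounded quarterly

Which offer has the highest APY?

Beacon Savings

Beacon Savings: (1 + 0.0526/2)^2 − 1 = 5.329%
Cedar Finance: e^0.0517 − 1 = 5.306%
Lakeside Mutual: (1 + 0.0484/4)^4 − 1 = 4.929%
The highest effective annual rate is Beacon Savings at 5.329%.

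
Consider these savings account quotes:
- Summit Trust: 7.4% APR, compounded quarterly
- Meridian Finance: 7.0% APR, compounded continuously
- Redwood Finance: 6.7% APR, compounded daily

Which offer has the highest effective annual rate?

Summit Trust: (1 + 0.074/4)^4 − 1 = 7.608%
Meridian Finance: e^0.070 − 1 = 7.251%
Redwood Finance: (1 + 0.067/365)^365 − 1 = 6.929%
The highest effective annual rate is Summit Trust at 7.608%.

Summit Trust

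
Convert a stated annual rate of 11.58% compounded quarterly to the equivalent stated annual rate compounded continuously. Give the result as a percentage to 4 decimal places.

11.4155%

EAR = (1 + 0.1158/4)^4 − 1 = 0.120926.
Equivalent continuous rate: r = ln(1 + 0.120926) = 0.114155 = 11.4155%.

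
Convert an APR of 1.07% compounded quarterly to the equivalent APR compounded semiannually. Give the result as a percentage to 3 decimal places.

EAR = (1 + 0.0107/4)^4 − 1 = 0.010743.
Solve (1 + r/2)^2 = 1.010743: r/2 = 1.010743^(1/2) − 1 = 0.005357, so r = 0.010714 = 1.071%.

1.071%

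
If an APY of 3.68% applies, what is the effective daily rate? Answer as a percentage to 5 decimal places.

0.00990%

The per-day rate i satisfies (1 + i)^365 = 1 + 0.0368.
i = 1.0368^(1/365) − 1 = 0.0000990 = 0.00990%.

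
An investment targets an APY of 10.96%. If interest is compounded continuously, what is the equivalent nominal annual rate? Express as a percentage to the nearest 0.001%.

10.400%

Continuous: nominal r satisfies e^r − 1 = 0.1096.
r = ln(1 + 0.1096) = ln(1.1096) = 0.104000 = 10.400%.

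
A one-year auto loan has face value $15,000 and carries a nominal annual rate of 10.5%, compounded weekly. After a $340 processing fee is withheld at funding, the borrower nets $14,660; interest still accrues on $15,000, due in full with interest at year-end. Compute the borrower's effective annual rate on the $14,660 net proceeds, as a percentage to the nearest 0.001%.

Amount owed after one year: 15,000 × (1 + 0.105/52)^52 = 15,000 × 1.110593 = $16,658.90.
Effective rate on net proceeds: 16,658.90 / 14,660 − 1 = 0.136350 = 13.635%.

13.635%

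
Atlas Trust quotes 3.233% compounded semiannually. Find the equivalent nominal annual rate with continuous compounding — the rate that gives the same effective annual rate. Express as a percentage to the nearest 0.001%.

3.207%

EAR = (1 + 0.03233/2)^2 − 1 = 0.032591.
Equivalent continuous rate: r = ln(1 + 0.032591) = 0.032071 = 3.207%.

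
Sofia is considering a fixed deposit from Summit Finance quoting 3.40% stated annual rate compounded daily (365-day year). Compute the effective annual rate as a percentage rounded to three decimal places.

3.458%

EAR = (1 + 0.0340/365)^365 − 1.
= (1 + 0.000093)^365 − 1 = 1.034583 − 1 = 3.458%.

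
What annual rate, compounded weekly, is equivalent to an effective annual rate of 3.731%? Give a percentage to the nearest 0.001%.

(1 + r/52)^52 − 1 = 0.03731, so 1 + r/52 = 1.03731^(1/52).
r/52 = 0.000705, so r = 0.036644 = 3.664%.

3.664%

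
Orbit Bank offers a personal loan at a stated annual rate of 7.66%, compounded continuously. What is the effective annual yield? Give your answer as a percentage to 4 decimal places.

7.9610%

With continuous compounding, EAR = e^0.0766 − 1.
e^0.0766 = 1.079610, so EAR = 0.079610 = 7.9610%.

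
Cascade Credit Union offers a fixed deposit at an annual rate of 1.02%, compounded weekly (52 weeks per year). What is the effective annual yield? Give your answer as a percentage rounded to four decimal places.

EAR = (1 + 0.0102/52)^52 − 1.
= (1 + 0.000196)^52 − 1 = 1.010251 − 1 = 1.0251%.

1.0251%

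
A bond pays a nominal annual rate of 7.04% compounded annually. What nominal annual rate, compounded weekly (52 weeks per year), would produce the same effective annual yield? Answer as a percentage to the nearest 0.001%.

Compounded annually, EAR = nominal = 0.070400.
Solve (1 + r/52)^52 = 1.070400: r/52 = 1.070400^(1/52) − 1 = 0.001309, so r = 0.068077 = 6.808%.

6.808%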